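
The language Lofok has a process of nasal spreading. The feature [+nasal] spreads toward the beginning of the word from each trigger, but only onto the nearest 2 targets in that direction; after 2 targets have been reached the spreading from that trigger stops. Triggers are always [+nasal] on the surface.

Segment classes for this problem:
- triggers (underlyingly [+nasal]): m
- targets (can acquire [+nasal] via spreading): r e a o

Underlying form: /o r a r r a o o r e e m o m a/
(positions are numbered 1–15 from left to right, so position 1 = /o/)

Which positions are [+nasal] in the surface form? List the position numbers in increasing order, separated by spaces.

10 11 12 13 14

From /m/ at 12 leftward: 11 /e/ → [+nasal]; 10 /e/ → [+nasal]; bound reached.
From /m/ at 14 leftward: 13 /o/ → [+nasal]; 12 /m/ is itself a trigger — this domain ends here.
Targets with no active source: positions 1 2 3 4 5 6 7 8 9 15 stay [-nasal].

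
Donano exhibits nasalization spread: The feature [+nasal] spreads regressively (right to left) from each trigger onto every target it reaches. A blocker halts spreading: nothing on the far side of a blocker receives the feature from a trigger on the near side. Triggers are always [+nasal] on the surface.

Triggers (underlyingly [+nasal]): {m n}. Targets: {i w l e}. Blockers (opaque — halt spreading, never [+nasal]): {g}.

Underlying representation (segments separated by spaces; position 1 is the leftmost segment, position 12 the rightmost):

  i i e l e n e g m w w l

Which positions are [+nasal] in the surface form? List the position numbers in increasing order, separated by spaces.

1 2 3 4 5 6 9

From /n/ at 6 leftward: 5 /e/ → [+nasal]; 4 /l/ → [+nasal]; 3 /e/ → [+nasal]; 2 /i/ → [+nasal]; 1 /i/ → [+nasal]; word edge.
From /m/ at 9 leftward: 8 /g/ blocks.
Targets with no active source: positions 7 10 11 12 stay [-nasal].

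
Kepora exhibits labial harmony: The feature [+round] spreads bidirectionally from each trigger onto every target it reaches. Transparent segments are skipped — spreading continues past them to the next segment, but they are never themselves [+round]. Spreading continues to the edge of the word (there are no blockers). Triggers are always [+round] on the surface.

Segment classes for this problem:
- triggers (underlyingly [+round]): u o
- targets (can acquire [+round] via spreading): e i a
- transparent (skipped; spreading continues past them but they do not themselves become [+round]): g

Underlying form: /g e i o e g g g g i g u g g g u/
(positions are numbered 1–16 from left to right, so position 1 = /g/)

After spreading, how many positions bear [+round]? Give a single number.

7

From /o/ at 4 rightward: 5 /e/ → [+round]; 6 /g/ transparent; 7 /g/ transparent; 8 /g/ transparent; 9 /g/ transparent; 10 /i/ → [+round]; 11 /g/ transparent; 12 /u/ is itself a trigger — this domain ends here.
From /o/ at 4 leftward: 3 /i/ → [+round]; 2 /e/ → [+round]; 1 /g/ transparent; word edge.
From /u/ at 12 rightward: 13 /g/ transparent; 14 /g/ transparent; 15 /g/ transparent; 16 /u/ is itself a trigger — this domain ends here.
From /u/ at 12 leftward: 11 /g/ transparent; 10 /i/ → [+round]; 9 /g/ transparent; 8 /g/ transparent; 7 /g/ transparent; 6 /g/ transparent; 5 /e/ → [+round]; 4 /o/ is itself a trigger — this domain ends here.
From /u/ at 16 rightward: word edge.
From /u/ at 16 leftward: 15 /g/ transparent; 14 /g/ transparent; 13 /g/ transparent; 12 /u/ is itself a trigger — this domain ends here.
[+round] positions on the surface: 2 3 4 5 10 12 16.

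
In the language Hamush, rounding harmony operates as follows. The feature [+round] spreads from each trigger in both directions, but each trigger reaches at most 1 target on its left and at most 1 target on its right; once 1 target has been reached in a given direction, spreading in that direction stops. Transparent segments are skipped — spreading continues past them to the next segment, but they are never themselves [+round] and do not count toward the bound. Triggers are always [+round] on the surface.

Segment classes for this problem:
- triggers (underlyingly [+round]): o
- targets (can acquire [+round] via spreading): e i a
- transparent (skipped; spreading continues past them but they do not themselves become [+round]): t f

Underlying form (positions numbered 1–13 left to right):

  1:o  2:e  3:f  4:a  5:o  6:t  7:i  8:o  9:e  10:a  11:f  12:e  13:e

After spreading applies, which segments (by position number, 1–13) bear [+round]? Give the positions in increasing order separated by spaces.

1 2 4 5 7 8 9

From /o/ at 1 rightward: 2 /e/ → [+round]; bound reached.
From /o/ at 1 leftward: word edge.
From /o/ at 5 rightward: 6 /t/ transparent; 7 /i/ → [+round]; bound reached.
From /o/ at 5 leftward: 4 /a/ → [+round]; bound reached.
From /o/ at 8 rightward: 9 /e/ → [+round]; bound reached.
From /o/ at 8 leftward: 7 /i/ → [+round]; bound reached.
Targets with no active source: positions 10 12 13 stay [-round].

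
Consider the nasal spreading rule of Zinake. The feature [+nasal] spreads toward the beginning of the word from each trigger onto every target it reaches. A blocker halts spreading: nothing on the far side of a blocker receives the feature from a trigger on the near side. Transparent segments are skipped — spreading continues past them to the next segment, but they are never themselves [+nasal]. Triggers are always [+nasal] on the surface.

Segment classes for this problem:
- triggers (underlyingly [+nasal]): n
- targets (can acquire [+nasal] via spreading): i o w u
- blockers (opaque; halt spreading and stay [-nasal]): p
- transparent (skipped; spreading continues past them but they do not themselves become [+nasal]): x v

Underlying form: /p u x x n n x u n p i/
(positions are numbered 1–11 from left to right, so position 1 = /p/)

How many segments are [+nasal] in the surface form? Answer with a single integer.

From /n/ at 5 leftward: 4 /x/ transparent; 3 /x/ transparent; 2 /u/ → [+nasal]; 1 /p/ blocks.
From /n/ at 6 leftward: 5 /n/ is itself a trigger — this domain ends here.
From /n/ at 9 leftward: 8 /u/ → [+nasal]; 7 /x/ transparent; 6 /n/ is itself a trigger — this domain ends here.
Target with no active source: position 11 stays [-nasal].
[+nasal] positions on the surface: 2 5 6 8 9.

5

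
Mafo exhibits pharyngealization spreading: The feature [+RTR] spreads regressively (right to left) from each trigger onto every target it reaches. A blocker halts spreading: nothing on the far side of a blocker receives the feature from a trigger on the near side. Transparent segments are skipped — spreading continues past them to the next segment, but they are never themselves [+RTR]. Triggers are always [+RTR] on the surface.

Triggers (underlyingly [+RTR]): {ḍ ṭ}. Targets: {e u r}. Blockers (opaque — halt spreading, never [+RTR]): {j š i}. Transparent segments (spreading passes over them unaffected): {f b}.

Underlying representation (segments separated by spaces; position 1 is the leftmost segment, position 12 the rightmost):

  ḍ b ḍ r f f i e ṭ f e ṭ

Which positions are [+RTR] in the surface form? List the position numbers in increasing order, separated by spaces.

From /ḍ/ at 1 leftward: word edge.
From /ḍ/ at 3 leftward: 2 /b/ transparent; 1 /ḍ/ is itself a trigger — this domain ends here.
From /ṭ/ at 9 leftward: 8 /e/ → [+RTR]; 7 /i/ blocks.
From /ṭ/ at 12 leftward: 11 /e/ → [+RTR]; 10 /f/ transparent; 9 /ṭ/ is itself a trigger — this domain ends here.
Target with no active source: position 4 stays [-emphatic].

1 3 8 9 11 12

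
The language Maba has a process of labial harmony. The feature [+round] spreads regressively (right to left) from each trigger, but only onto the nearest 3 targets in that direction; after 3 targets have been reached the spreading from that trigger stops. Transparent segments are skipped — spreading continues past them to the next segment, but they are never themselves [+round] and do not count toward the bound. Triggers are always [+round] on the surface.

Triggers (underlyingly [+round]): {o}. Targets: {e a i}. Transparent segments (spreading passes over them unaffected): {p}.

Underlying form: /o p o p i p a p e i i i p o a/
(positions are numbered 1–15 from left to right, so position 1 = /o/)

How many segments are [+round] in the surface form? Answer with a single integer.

6

From /o/ at 1 leftward: word edge.
From /o/ at 3 leftward: 2 /p/ transparent; 1 /o/ is itself a trigger — this domain ends here.
From /o/ at 14 leftward: 13 /p/ transparent; 12 /i/ → [+round]; 11 /i/ → [+round]; 10 /i/ → [+round]; bound reached.
Targets with no active source: positions 5 7 9 15 stay [-round].
[+round] positions on the surface: 1 3 10 11 12 14.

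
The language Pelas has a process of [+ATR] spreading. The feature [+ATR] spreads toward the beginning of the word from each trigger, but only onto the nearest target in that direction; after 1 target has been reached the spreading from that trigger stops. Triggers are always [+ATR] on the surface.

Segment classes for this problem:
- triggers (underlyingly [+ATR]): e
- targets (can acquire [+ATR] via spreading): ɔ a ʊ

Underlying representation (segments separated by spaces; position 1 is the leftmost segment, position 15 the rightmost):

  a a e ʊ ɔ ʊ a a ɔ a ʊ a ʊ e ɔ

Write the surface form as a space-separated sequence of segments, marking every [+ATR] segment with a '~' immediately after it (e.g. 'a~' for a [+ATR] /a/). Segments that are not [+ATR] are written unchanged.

a a~ e~ ʊ ɔ ʊ a a ɔ a ʊ a ʊ~ e~ ɔ

From /e/ at 3 leftward: 2 /a/ → [+ATR]; bound reached.
From /e/ at 14 leftward: 13 /ʊ/ → [+ATR]; bound reached.
Targets with no active source: positions 1 4 5 6 7 8 9 10 11 12 15 stay [-ATR].
[+ATR] positions on the surface: 2 3 13 14.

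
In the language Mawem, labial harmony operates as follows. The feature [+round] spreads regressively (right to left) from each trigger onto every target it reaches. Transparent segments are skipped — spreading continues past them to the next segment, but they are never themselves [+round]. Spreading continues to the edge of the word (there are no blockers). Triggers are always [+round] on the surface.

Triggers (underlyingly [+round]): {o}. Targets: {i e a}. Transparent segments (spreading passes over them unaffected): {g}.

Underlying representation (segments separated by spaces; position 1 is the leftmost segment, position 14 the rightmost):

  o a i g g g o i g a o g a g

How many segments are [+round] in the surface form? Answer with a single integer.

7

From /o/ at 1 leftward: word edge.
From /o/ at 7 leftward: 6 /g/ transparent; 5 /g/ transparent; 4 /g/ transparent; 3 /i/ → [+round]; 2 /a/ → [+round]; 1 /o/ is itself a trigger — this domain ends here.
From /o/ at 11 leftward: 10 /a/ → [+round]; 9 /g/ transparent; 8 /i/ → [+round]; 7 /o/ is itself a trigger — this domain ends here.
Target with no active source: position 13 stays [-round].
[+round] positions on the surface: 1 2 3 7 8 10 11.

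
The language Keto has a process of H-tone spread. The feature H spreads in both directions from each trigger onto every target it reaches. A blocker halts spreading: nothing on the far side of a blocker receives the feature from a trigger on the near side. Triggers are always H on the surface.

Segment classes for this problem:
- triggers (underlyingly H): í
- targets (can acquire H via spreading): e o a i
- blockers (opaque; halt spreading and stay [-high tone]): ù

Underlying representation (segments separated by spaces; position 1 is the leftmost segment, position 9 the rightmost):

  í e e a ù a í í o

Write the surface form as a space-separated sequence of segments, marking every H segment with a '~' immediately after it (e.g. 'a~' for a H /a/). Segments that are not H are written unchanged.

í~ e~ e~ a~ ù a~ í~ í~ o~

From /í/ at 1 rightward: 2 /e/ → H; 3 /e/ → H; 4 /a/ → H; 5 /ù/ blocks.
From /í/ at 1 leftward: word edge.
From /í/ at 7 rightward: 8 /í/ is itself a trigger — this domain ends here.
From /í/ at 7 leftward: 6 /a/ → H; 5 /ù/ blocks.
From /í/ at 8 rightward: 9 /o/ → H; word edge.
From /í/ at 8 leftward: 7 /í/ is itself a trigger — this domain ends here.
H positions on the surface: 1 2 3 4 6 7 8 9.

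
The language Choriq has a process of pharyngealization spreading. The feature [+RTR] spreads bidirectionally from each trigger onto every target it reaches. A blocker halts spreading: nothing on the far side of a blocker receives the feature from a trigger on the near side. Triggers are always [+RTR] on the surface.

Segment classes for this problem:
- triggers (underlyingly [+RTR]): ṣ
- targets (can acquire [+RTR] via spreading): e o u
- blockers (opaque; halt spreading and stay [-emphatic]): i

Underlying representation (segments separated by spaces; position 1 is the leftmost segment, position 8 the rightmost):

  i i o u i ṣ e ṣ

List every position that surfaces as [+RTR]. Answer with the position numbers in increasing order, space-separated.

From /ṣ/ at 6 rightward: 7 /e/ → [+RTR]; 8 /ṣ/ is itself a trigger — this domain ends here.
From /ṣ/ at 6 leftward: 5 /i/ blocks.
From /ṣ/ at 8 rightward: word edge.
From /ṣ/ at 8 leftward: 7 /e/ → [+RTR]; 6 /ṣ/ is itself a trigger — this domain ends here.
Targets with no active source: positions 3 4 stay [-emphatic].

6 7 8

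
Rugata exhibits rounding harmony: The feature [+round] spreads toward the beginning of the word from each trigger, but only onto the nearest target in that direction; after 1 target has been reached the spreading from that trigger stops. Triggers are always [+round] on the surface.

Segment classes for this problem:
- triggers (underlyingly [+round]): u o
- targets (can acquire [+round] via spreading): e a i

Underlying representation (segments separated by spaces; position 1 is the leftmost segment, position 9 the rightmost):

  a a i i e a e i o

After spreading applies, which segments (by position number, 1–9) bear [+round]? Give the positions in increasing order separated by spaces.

From /o/ at 9 leftward: 8 /i/ → [+round]; bound reached.
Targets with no active source: positions 1 2 3 4 5 6 7 stay [-round].

8 9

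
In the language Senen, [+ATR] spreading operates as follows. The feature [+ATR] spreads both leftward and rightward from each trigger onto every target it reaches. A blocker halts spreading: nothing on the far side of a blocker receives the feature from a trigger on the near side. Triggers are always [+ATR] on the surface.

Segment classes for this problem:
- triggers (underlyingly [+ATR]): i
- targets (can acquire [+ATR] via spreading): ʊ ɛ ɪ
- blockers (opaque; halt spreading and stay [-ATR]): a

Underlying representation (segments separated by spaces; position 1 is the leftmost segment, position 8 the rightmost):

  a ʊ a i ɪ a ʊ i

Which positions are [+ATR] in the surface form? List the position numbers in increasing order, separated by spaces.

4 5 7 8

From /i/ at 4 rightward: 5 /ɪ/ → [+ATR]; 6 /a/ blocks.
From /i/ at 4 leftward: 3 /a/ blocks.
From /i/ at 8 rightward: word edge.
From /i/ at 8 leftward: 7 /ʊ/ → [+ATR]; 6 /a/ blocks.
Target with no active source: position 2 stays [-ATR].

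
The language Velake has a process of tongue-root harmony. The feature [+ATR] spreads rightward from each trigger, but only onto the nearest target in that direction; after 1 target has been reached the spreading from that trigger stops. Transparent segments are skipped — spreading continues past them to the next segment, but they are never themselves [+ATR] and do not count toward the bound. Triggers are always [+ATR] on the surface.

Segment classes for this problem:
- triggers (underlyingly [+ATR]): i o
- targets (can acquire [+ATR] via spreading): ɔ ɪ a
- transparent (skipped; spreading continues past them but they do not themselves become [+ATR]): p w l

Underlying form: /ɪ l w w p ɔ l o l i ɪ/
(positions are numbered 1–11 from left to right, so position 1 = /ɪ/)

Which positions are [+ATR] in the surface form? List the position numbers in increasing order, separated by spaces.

From /o/ at 8 rightward: 9 /l/ transparent; 10 /i/ is itself a trigger — this domain ends here.
From /i/ at 10 rightward: 11 /ɪ/ → [+ATR]; bound reached.
Targets with no active source: positions 1 6 stay [-ATR].

8 10 11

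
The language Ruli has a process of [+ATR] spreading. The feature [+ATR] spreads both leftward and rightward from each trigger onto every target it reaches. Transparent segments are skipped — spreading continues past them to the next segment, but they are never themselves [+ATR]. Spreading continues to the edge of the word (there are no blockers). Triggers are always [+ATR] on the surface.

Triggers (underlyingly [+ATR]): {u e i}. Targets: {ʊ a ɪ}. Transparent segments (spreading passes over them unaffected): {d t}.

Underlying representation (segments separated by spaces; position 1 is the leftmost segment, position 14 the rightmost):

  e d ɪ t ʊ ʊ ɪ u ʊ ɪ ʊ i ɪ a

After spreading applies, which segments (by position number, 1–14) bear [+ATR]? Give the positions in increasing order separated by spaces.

From /e/ at 1 rightward: 2 /d/ transparent; 3 /ɪ/ → [+ATR]; 4 /t/ transparent; 5 /ʊ/ → [+ATR]; 6 /ʊ/ → [+ATR]; 7 /ɪ/ → [+ATR]; 8 /u/ is itself a trigger — this domain ends here.
From /e/ at 1 leftward: word edge.
From /u/ at 8 rightward: 9 /ʊ/ → [+ATR]; 10 /ɪ/ → [+ATR]; 11 /ʊ/ → [+ATR]; 12 /i/ is itself a trigger — this domain ends here.
From /u/ at 8 leftward: 7 /ɪ/ → [+ATR]; 6 /ʊ/ → [+ATR]; 5 /ʊ/ → [+ATR]; 4 /t/ transparent; 3 /ɪ/ → [+ATR]; 2 /d/ transparent; 1 /e/ is itself a trigger — this domain ends here.
From /i/ at 12 rightward: 13 /ɪ/ → [+ATR]; 14 /a/ → [+ATR]; word edge.
From /i/ at 12 leftward: 11 /ʊ/ → [+ATR]; 10 /ɪ/ → [+ATR]; 9 /ʊ/ → [+ATR]; 8 /u/ is itself a trigger — this domain ends here.

1 3 5 6 7 8 9 10 11 12 13 14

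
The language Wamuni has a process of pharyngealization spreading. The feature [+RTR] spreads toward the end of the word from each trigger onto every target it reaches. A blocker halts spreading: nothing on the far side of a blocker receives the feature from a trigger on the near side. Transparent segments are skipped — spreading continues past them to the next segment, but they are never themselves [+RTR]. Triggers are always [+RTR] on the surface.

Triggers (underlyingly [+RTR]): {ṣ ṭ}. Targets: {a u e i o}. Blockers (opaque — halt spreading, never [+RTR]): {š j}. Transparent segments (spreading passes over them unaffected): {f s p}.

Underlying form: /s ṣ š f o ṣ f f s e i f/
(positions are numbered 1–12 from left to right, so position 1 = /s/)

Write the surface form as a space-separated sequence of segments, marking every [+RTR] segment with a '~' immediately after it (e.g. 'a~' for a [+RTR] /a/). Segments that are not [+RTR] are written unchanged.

From /ṣ/ at 2 rightward: 3 /š/ blocks.
From /ṣ/ at 6 rightward: 7 /f/ transparent; 8 /f/ transparent; 9 /s/ transparent; 10 /e/ → [+RTR]; 11 /i/ → [+RTR]; 12 /f/ transparent; word edge.
Target with no active source: position 5 stays [-emphatic].
[+RTR] positions on the surface: 2 6 10 11.

s ṣ~ š f o ṣ~ f f s e~ i~ f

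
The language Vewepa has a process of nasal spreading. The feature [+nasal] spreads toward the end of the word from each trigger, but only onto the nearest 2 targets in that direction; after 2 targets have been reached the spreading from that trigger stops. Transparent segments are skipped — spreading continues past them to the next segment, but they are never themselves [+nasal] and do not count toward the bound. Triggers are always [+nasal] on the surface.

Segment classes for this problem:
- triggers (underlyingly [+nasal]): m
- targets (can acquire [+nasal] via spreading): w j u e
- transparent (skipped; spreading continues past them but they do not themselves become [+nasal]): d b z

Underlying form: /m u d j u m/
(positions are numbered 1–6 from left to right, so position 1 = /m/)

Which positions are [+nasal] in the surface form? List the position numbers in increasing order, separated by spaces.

From /m/ at 1 rightward: 2 /u/ → [+nasal]; 3 /d/ transparent; 4 /j/ → [+nasal]; bound reached.
From /m/ at 6 rightward: word edge.
Target with no active source: position 5 stays [-nasal].

1 2 4 6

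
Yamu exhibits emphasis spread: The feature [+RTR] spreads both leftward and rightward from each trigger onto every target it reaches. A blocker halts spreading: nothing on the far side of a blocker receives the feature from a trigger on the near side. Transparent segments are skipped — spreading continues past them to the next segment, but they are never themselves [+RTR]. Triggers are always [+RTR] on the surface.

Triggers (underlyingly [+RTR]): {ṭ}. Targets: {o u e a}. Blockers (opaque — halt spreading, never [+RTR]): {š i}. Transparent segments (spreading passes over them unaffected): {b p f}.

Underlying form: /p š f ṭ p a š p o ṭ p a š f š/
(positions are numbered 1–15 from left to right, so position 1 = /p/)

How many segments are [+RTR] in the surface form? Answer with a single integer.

5

From /ṭ/ at 4 rightward: 5 /p/ transparent; 6 /a/ → [+RTR]; 7 /š/ blocks.
From /ṭ/ at 4 leftward: 3 /f/ transparent; 2 /š/ blocks.
From /ṭ/ at 10 rightward: 11 /p/ transparent; 12 /a/ → [+RTR]; 13 /š/ blocks.
From /ṭ/ at 10 leftward: 9 /o/ → [+RTR]; 8 /p/ transparent; 7 /š/ blocks.
[+RTR] positions on the surface: 4 6 9 10 12.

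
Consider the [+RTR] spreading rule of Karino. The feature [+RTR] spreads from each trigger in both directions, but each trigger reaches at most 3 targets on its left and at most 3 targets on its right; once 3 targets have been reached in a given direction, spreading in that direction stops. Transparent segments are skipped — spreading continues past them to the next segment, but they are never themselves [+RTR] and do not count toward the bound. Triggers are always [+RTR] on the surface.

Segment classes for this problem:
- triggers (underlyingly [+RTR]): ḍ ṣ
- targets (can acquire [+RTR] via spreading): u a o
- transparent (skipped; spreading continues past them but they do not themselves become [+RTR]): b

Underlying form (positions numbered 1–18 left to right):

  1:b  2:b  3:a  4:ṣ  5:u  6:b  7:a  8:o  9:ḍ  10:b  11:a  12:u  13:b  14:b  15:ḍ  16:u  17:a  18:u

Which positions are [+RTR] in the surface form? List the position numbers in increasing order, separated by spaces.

From /ṣ/ at 4 rightward: 5 /u/ → [+RTR]; 6 /b/ transparent; 7 /a/ → [+RTR]; 8 /o/ → [+RTR]; bound reached.
From /ṣ/ at 4 leftward: 3 /a/ → [+RTR]; 2 /b/ transparent; 1 /b/ transparent; word edge.
From /ḍ/ at 9 rightward: 10 /b/ transparent; 11 /a/ → [+RTR]; 12 /u/ → [+RTR]; 13 /b/ transparent; 14 /b/ transparent; 15 /ḍ/ is itself a trigger — this domain ends here.
From /ḍ/ at 9 leftward: 8 /o/ → [+RTR]; 7 /a/ → [+RTR]; 6 /b/ transparent; 5 /u/ → [+RTR]; bound reached.
From /ḍ/ at 15 rightward: 16 /u/ → [+RTR]; 17 /a/ → [+RTR]; 18 /u/ → [+RTR]; bound reached.
From /ḍ/ at 15 leftward: 14 /b/ transparent; 13 /b/ transparent; 12 /u/ → [+RTR]; 11 /a/ → [+RTR]; 10 /b/ transparent; 9 /ḍ/ is itself a trigger — this domain ends here.

3 4 5 7 8 9 11 12 15 16 17 18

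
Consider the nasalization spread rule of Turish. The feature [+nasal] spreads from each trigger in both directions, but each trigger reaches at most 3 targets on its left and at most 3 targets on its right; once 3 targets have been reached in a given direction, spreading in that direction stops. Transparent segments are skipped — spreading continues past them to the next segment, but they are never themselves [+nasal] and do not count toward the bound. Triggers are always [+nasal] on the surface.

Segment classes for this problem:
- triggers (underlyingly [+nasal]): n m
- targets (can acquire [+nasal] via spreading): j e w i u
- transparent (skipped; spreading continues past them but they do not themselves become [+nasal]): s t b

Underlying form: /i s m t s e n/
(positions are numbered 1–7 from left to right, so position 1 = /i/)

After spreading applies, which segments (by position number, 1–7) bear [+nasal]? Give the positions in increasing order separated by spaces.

1 3 6 7

From /m/ at 3 rightward: 4 /t/ transparent; 5 /s/ transparent; 6 /e/ → [+nasal]; 7 /n/ is itself a trigger — this domain ends here.
From /m/ at 3 leftward: 2 /s/ transparent; 1 /i/ → [+nasal]; word edge.
From /n/ at 7 rightward: word edge.
From /n/ at 7 leftward: 6 /e/ → [+nasal]; 5 /s/ transparent; 4 /t/ transparent; 3 /m/ is itself a trigger — this domain ends here.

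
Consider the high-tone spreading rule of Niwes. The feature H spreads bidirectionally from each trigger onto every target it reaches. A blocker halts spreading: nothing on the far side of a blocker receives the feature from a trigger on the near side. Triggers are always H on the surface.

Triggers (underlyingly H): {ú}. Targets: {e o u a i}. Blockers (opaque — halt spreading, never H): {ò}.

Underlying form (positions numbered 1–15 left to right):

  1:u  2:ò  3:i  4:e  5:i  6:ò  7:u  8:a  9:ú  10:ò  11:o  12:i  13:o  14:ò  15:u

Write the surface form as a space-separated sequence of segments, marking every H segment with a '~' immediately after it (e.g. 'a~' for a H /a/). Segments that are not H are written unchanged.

From /ú/ at 9 rightward: 10 /ò/ blocks.
From /ú/ at 9 leftward: 8 /a/ → H; 7 /u/ → H; 6 /ò/ blocks.
Targets with no active source: positions 1 3 4 5 11 12 13 15 stay [-high tone].
H positions on the surface: 7 8 9.

u ò i e i ò u~ a~ ú~ ò o i o ò u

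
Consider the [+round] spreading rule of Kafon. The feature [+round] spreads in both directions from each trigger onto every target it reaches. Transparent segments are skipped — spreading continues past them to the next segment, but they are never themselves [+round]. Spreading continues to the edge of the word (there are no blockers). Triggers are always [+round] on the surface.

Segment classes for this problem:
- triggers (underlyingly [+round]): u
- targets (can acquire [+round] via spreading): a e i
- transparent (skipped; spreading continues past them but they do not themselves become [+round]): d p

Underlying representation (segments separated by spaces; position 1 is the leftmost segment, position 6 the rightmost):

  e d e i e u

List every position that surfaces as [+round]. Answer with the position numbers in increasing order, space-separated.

1 3 4 5 6

From /u/ at 6 rightward: word edge.
From /u/ at 6 leftward: 5 /e/ → [+round]; 4 /i/ → [+round]; 3 /e/ → [+round]; 2 /d/ transparent; 1 /e/ → [+round]; word edge.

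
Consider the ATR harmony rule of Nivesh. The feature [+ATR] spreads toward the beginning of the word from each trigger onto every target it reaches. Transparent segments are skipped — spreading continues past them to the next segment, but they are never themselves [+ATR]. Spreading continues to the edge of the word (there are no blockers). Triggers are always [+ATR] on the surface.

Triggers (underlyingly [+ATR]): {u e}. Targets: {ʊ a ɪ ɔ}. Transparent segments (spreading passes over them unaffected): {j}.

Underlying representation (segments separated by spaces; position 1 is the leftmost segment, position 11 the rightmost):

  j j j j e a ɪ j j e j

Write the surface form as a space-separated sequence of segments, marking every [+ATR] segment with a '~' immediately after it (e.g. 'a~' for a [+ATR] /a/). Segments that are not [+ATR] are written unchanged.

From /e/ at 5 leftward: 4 /j/ transparent; 3 /j/ transparent; 2 /j/ transparent; 1 /j/ transparent; word edge.
From /e/ at 10 leftward: 9 /j/ transparent; 8 /j/ transparent; 7 /ɪ/ → [+ATR]; 6 /a/ → [+ATR]; 5 /e/ is itself a trigger — this domain ends here.
[+ATR] positions on the surface: 5 6 7 10.

j j j j e~ a~ ɪ~ j j e~ j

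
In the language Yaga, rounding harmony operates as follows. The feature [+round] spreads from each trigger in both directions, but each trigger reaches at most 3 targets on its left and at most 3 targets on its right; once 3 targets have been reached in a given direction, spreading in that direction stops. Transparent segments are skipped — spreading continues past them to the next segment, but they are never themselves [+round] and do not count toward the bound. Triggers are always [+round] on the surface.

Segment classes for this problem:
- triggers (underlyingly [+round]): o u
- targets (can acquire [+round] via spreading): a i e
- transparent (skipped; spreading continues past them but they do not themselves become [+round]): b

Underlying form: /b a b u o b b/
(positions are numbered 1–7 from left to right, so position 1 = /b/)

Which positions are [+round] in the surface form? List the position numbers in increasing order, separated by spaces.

From /u/ at 4 rightward: 5 /o/ is itself a trigger — this domain ends here.
From /u/ at 4 leftward: 3 /b/ transparent; 2 /a/ → [+round]; 1 /b/ transparent; word edge.
From /o/ at 5 rightward: 6 /b/ transparent; 7 /b/ transparent; word edge.
From /o/ at 5 leftward: 4 /u/ is itself a trigger — this domain ends here.

2 4 5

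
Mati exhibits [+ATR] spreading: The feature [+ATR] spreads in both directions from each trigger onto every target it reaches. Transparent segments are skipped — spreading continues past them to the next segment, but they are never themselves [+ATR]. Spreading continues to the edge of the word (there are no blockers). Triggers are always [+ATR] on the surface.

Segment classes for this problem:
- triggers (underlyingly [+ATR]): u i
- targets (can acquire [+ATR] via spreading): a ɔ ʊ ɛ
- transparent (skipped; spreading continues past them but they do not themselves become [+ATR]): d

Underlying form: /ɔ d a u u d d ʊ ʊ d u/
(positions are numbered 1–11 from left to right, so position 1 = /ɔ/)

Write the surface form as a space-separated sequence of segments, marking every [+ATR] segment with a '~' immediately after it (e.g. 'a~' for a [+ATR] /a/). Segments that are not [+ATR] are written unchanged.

From /u/ at 4 rightward: 5 /u/ is itself a trigger — this domain ends here.
From /u/ at 4 leftward: 3 /a/ → [+ATR]; 2 /d/ transparent; 1 /ɔ/ → [+ATR]; word edge.
From /u/ at 5 rightward: 6 /d/ transparent; 7 /d/ transparent; 8 /ʊ/ → [+ATR]; 9 /ʊ/ → [+ATR]; 10 /d/ transparent; 11 /u/ is itself a trigger — this domain ends here.
From /u/ at 5 leftward: 4 /u/ is itself a trigger — this domain ends here.
From /u/ at 11 rightward: word edge.
From /u/ at 11 leftward: 10 /d/ transparent; 9 /ʊ/ → [+ATR]; 8 /ʊ/ → [+ATR]; 7 /d/ transparent; 6 /d/ transparent; 5 /u/ is itself a trigger — this domain ends here.
[+ATR] positions on the surface: 1 3 4 5 8 9 11.

ɔ~ d a~ u~ u~ d d ʊ~ ʊ~ d u~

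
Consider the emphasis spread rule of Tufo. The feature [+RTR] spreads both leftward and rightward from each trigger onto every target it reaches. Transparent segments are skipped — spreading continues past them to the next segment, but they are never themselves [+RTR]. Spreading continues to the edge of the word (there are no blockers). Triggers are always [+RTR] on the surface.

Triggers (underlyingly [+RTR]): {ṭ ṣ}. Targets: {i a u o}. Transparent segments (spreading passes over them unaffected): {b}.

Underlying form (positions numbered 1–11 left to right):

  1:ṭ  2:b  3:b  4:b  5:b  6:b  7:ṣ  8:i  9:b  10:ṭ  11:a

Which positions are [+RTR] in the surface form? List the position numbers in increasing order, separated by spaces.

1 7 8 10 11

From /ṭ/ at 1 rightward: 2 /b/ transparent; 3 /b/ transparent; 4 /b/ transparent; 5 /b/ transparent; 6 /b/ transparent; 7 /ṣ/ is itself a trigger — this domain ends here.
From /ṭ/ at 1 leftward: word edge.
From /ṣ/ at 7 rightward: 8 /i/ → [+RTR]; 9 /b/ transparent; 10 /ṭ/ is itself a trigger — this domain ends here.
From /ṣ/ at 7 leftward: 6 /b/ transparent; 5 /b/ transparent; 4 /b/ transparent; 3 /b/ transparent; 2 /b/ transparent; 1 /ṭ/ is itself a trigger — this domain ends here.
From /ṭ/ at 10 rightward: 11 /a/ → [+RTR]; word edge.
From /ṭ/ at 10 leftward: 9 /b/ transparent; 8 /i/ → [+RTR]; 7 /ṣ/ is itself a trigger — this domain ends here.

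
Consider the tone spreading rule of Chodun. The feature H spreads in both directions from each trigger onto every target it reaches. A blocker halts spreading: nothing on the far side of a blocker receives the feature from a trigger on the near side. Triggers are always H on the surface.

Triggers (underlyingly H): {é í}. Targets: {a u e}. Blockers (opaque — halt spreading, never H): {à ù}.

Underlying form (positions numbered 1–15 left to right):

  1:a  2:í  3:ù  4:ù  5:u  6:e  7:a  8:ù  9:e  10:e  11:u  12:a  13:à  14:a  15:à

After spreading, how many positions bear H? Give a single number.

From /í/ at 2 rightward: 3 /ù/ blocks.
From /í/ at 2 leftward: 1 /a/ → H; word edge.
Targets with no active source: positions 5 6 7 9 10 11 12 14 stay [-high tone].
H positions on the surface: 1 2.

2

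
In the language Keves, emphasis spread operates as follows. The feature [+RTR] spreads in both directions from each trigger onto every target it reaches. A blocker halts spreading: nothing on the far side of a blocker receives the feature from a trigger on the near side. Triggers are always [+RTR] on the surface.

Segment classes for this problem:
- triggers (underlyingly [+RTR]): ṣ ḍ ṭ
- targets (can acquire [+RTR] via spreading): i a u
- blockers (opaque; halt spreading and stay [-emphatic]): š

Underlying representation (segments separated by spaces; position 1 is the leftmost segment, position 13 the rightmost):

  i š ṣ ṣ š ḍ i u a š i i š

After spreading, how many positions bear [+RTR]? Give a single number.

From /ṣ/ at 3 rightward: 4 /ṣ/ is itself a trigger — this domain ends here.
From /ṣ/ at 3 leftward: 2 /š/ blocks.
From /ṣ/ at 4 rightward: 5 /š/ blocks.
From /ṣ/ at 4 leftward: 3 /ṣ/ is itself a trigger — this domain ends here.
From /ḍ/ at 6 rightward: 7 /i/ → [+RTR]; 8 /u/ → [+RTR]; 9 /a/ → [+RTR]; 10 /š/ blocks.
From /ḍ/ at 6 leftward: 5 /š/ blocks.
Targets with no active source: positions 1 11 12 stay [-emphatic].
[+RTR] positions on the surface: 3 4 6 7 8 9.

6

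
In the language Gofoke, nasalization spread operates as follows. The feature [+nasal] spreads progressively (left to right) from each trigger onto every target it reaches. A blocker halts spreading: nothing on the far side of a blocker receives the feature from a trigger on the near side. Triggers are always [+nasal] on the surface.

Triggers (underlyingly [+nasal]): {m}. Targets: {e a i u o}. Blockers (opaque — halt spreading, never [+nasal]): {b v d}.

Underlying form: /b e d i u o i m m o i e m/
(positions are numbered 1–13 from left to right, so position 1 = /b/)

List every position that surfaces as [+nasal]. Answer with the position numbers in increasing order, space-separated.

8 9 10 11 12 13

From /m/ at 8 rightward: 9 /m/ is itself a trigger — this domain ends here.
From /m/ at 9 rightward: 10 /o/ → [+nasal]; 11 /i/ → [+nasal]; 12 /e/ → [+nasal]; 13 /m/ is itself a trigger — this domain ends here.
From /m/ at 13 rightward: word edge.
Targets with no active source: positions 2 4 5 6 7 stay [-nasal].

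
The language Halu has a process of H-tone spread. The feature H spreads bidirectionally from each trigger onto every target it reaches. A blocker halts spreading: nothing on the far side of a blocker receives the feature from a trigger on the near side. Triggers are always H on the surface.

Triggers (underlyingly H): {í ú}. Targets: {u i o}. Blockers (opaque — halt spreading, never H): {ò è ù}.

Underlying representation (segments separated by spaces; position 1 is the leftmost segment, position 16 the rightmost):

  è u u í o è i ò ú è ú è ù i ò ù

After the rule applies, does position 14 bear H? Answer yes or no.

From /í/ at 4 rightward: 5 /o/ → H; 6 /è/ blocks.
From /í/ at 4 leftward: 3 /u/ → H; 2 /u/ → H; 1 /è/ blocks.
From /ú/ at 9 rightward: 10 /è/ blocks.
From /ú/ at 9 leftward: 8 /ò/ blocks.
From /ú/ at 11 rightward: 12 /è/ blocks.
From /ú/ at 11 leftward: 10 /è/ blocks.
Targets with no active source: positions 7 14 stay [-high tone].
H positions on the surface: 2 3 4 5 9 11.

no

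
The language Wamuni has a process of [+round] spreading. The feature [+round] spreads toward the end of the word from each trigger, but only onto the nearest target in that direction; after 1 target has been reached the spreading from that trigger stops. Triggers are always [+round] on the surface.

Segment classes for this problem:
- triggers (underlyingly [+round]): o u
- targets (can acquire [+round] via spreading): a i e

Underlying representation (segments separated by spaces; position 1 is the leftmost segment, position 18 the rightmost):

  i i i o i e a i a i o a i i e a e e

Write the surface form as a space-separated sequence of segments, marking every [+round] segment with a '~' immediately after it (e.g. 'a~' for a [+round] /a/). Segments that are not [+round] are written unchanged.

From /o/ at 4 rightward: 5 /i/ → [+round]; bound reached.
From /o/ at 11 rightward: 12 /a/ → [+round]; bound reached.
Targets with no active source: positions 1 2 3 6 7 8 9 10 13 14 15 16 17 18 stay [-round].
[+round] positions on the surface: 4 5 11 12.

i i i o~ i~ e a i a i o~ a~ i i e a e e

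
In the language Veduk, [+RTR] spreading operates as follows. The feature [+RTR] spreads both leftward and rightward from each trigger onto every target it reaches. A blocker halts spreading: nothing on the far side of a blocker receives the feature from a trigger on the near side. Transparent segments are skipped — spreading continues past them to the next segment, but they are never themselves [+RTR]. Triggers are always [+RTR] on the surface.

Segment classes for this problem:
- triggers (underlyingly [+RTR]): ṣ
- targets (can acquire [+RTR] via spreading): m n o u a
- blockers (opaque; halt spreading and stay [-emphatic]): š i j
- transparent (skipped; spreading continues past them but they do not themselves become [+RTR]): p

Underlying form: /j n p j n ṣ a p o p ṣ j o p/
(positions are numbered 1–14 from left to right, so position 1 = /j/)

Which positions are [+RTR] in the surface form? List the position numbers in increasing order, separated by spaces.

5 6 7 9 11

From /ṣ/ at 6 rightward: 7 /a/ → [+RTR]; 8 /p/ transparent; 9 /o/ → [+RTR]; 10 /p/ transparent; 11 /ṣ/ is itself a trigger — this domain ends here.
From /ṣ/ at 6 leftward: 5 /n/ → [+RTR]; 4 /j/ blocks.
From /ṣ/ at 11 rightward: 12 /j/ blocks.
From /ṣ/ at 11 leftward: 10 /p/ transparent; 9 /o/ → [+RTR]; 8 /p/ transparent; 7 /a/ → [+RTR]; 6 /ṣ/ is itself a trigger — this domain ends here.
Targets with no active source: positions 2 13 stay [-emphatic].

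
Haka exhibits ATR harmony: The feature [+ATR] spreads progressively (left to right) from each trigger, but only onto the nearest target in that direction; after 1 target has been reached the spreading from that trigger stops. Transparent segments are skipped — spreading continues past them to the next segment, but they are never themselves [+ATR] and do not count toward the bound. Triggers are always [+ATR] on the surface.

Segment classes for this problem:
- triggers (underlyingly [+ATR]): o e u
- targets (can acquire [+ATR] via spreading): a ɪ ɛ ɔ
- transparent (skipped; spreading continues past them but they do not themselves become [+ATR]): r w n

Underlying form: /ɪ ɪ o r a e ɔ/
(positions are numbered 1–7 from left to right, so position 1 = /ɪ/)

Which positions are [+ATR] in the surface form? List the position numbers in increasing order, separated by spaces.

From /o/ at 3 rightward: 4 /r/ transparent; 5 /a/ → [+ATR]; bound reached.
From /e/ at 6 rightward: 7 /ɔ/ → [+ATR]; bound reached.
Targets with no active source: positions 1 2 stay [-ATR].

3 5 6 7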